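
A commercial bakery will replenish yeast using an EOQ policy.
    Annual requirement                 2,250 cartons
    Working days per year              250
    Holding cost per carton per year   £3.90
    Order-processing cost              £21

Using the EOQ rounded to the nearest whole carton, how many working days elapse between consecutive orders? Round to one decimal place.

17.3 days

Q* = √(2·D·S / H) = √(2·2,250·21 / 3.9) = √24,230.8 ≈ 155.66 → Q = 156 cartons
T = Q/D × 250 days = 156/2,250 × 250 = 17.333 days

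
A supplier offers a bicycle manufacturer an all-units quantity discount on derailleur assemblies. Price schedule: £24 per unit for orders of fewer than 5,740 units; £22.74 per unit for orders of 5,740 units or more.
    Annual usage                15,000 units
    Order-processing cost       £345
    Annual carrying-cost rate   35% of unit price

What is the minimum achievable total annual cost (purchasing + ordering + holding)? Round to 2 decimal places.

H₁ = 35%×£24 = £8.4000;  H₂ = 35%×£22.74 = £7.9590
EOQ₁ = √(2×15,000×345/8.4000) = 1,110.02  (< 5,740, feasible at tier 1)
EOQ₂ = √(2×15,000×345/7.9590) = 1,140.36  (< 5,740 → use Q = 5,740 at tier-2 price)
TC(tier 1 (EOQ₁), Q≈1,110.0) = £369,324.16
TC(tier 2, Q≈5,740.0) = £364,843.90
Minimum at tier 2: £364,843.90

£364,843.90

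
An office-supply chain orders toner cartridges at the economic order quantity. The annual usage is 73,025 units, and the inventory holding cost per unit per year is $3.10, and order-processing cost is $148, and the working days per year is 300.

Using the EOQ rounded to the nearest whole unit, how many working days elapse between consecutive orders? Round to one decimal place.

10.8 days

2DS/H = 2·73,025·148/3.1 = 6,972,709.68
EOQ = √6,972,709.68 ≈ 2,640.59 → Q = 2,641 units
Days between orders = 300 / (D/Q) = 300 / 27.651 ≈ 10.850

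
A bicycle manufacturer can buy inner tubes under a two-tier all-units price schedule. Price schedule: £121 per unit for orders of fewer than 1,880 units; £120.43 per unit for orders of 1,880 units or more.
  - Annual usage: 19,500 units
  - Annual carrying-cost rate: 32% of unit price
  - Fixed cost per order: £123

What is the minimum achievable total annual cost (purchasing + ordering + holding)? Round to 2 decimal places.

H₁ = 32%×£121 = £38.7200;  H₂ = 32%×£120.43 = £38.5376
EOQ₁ = √(2×19,500×123/38.7200) = 351.98  (< 1,880, feasible at tier 1)
EOQ₂ = √(2×19,500×123/38.5376) = 352.81  (< 1,880 → use Q = 1,880 at tier-2 price)
TC(tier 1 (EOQ₁), Q≈352.0) = £2,373,128.64
TC(tier 2, Q≈1,880.0) = £2,385,886.14
Minimum at tier 1 (EOQ₁): £2,373,128.64

£2,373,128.64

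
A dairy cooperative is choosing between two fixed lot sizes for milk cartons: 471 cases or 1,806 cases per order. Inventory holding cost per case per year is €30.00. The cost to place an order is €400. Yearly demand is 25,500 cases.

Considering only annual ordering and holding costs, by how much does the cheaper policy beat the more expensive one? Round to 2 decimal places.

Annual cost at Q: ordering D·S/Q plus holding Q·H/2.
TC(471) = (25,500/471)×400 + (471/2)×30 = €28,721.05
TC(1,806) = (25,500/1,806)×400 + (1,806/2)×30 = €32,737.84
|ΔTC| = |€28,721.05 − €32,737.84| = €4,016.79

€4,016.79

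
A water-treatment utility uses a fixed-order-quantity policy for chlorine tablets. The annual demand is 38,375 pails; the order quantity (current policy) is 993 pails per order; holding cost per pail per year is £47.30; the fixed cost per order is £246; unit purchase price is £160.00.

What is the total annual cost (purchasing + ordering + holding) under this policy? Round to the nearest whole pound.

£6,172,991

Ordering: D/Q × S = 38,375/993 × £246 = £9,506.80
Holding:  Q/2 × H = 993/2 × £47.3 = £23,484.45
Purchase cost = D·C = 38,375 × 160 = £6,140,000.00
Total = £9,506.80 + £23,484.45 + £6,140,000.00 = £6,172,991.25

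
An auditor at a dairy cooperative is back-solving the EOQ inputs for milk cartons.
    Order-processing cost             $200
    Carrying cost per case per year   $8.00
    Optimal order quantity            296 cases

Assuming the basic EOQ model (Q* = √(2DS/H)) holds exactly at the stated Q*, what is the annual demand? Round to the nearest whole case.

Since Q* = (2DS/H)^½, squaring gives Q*²·H = 2DS.
D = Q²H / (2S) = 296² × 8 / (2 × 200) = 1,752.32

1,752 cases per year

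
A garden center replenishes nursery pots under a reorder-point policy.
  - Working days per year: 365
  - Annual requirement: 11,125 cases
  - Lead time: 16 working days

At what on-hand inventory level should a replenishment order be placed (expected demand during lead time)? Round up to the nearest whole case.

Daily demand d = 11,125 / 365 = 30.479 cases/day
Demand during lead time = 30.479 × 16 = 487.67
Reorder point = 487.67 → round up

488 cases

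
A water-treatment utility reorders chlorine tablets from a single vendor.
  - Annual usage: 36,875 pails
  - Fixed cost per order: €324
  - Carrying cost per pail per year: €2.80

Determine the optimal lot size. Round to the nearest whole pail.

2DS/H = 2·36,875·324/2.8 = 8,533,928.57
EOQ = √8,533,928.57 ≈ 2,921.29

2,921 pails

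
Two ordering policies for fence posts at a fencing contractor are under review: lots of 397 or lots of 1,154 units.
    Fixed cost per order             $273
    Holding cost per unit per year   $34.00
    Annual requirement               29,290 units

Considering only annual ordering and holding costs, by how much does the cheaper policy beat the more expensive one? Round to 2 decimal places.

$343.40

Annual cost at Q: ordering D·S/Q plus holding Q·H/2.
TC(397) = (29,290/397)×273 + (397/2)×34 = $26,890.49
TC(1,154) = (29,290/1,154)×273 + (1,154/2)×34 = $26,547.09
|ΔTC| = |$26,890.49 − $26,547.09| = $343.40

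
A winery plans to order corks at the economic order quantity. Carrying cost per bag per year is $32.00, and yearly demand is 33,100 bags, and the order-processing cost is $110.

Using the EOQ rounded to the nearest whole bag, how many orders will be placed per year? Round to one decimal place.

69.4 orders per year

Q* = √(2·D·S / H) = √(2·33,100·110 / 32) = √227,562.5 ≈ 477.04 → Q = 477
N = D/Q = 33,100/477 ≈ 69.392 orders/yr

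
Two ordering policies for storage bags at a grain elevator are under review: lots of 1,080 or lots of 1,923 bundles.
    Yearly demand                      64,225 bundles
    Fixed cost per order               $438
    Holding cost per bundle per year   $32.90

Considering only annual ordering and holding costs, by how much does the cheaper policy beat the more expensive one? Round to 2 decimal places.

$2,449.02

Annual cost at Q: ordering D·S/Q plus holding Q·H/2.
TC(1,080) = (64,225/1,080)×438 + (1,080/2)×32.9 = $43,812.81
TC(1,923) = (64,225/1,923)×438 + (1,923/2)×32.9 = $46,261.82
|ΔTC| = |$43,812.81 − $46,261.82| = $2,449.02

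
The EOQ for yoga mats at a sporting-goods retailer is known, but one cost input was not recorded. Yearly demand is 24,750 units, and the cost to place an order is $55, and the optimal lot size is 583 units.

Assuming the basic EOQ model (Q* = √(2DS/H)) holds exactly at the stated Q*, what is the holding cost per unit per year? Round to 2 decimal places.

$8.01

From Q* = √(2DS/H) ⇒ Q*² = 2DS/H.
H = 2DS / Q² = 2 × 24,750 × 55 / 583² = 8.0100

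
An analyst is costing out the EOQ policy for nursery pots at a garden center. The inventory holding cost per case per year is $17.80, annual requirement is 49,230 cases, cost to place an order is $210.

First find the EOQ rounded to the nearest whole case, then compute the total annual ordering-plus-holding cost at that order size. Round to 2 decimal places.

$19,184.46

Optimal lot size Q* = (2 × 49,230 × $210 / $17.8)^½ ≈ 1,077.78 → Q = 1,078 cases
Annual ordering cost = (D/Q)·S = (49,230/1,078) × 210 = $9,590.26
Annual holding cost  = (Q/2)·H = (1,078/2) × 17.8 = $9,594.20
Total = $9,590.26 + $9,594.20 = $19,184.46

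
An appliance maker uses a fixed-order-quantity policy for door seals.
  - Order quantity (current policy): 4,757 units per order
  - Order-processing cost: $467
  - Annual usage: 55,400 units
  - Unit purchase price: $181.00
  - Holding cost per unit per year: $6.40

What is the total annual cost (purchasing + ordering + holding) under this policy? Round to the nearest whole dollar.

Annual ordering cost = (D/Q)·S = (55,400/4,757) × 467 = $5,438.68
Annual holding cost  = (Q/2)·H = (4,757/2) × 6.4 = $15,222.40
Purchase cost = D·C = 55,400 × 181 = $10,027,400.00
Total = $5,438.68 + $15,222.40 + $10,027,400.00 = $10,048,061.08

$10,048,061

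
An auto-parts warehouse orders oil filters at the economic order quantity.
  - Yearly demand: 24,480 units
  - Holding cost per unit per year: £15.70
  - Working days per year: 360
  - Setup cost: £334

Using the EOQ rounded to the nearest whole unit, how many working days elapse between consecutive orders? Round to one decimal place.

Optimal lot size Q* = (2 × 24,480 × £334 / £15.7)^½ ≈ 1,020.57 → Q = 1,021 units
Days between orders = 360 / (D/Q) = 360 / 23.976 ≈ 15.015

15.0 days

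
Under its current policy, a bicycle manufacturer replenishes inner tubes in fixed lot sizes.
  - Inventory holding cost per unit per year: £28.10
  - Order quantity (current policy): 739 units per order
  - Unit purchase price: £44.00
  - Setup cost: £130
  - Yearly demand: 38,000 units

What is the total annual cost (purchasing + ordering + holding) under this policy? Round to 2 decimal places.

£1,689,067.66

Orders/yr = 38,000/739 = 51.421; ordering cost = 51.421 × £130 = £6,684.71
Average inventory = 739/2 = 369.5; holding cost = 369.5 × £28.1 = £10,382.95
Purchase cost = D·C = 38,000 × 44 = £1,672,000.00
Total = £6,684.71 + £10,382.95 + £1,672,000.00 = £1,689,067.66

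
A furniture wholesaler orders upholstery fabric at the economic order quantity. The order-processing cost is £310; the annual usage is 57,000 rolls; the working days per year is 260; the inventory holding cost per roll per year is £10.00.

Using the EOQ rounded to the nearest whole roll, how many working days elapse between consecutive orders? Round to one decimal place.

Optimal lot size Q* = (2 × 57,000 × £310 / £10)^½ ≈ 1,879.89 → Q = 1,880 rolls
T = Q/D × 260 days = 1,880/57,000 × 260 = 8.575 days

8.6 days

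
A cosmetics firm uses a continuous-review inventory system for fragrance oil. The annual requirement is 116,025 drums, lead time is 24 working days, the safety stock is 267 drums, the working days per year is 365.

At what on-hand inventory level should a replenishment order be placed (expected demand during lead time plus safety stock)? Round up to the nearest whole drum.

7,897 drums

Daily demand d = 116,025 / 365 = 317.877 drums/day
Demand during lead time = 317.877 × 24 = 7,629.04
Reorder point = 7,629.04 + 267 = 7,896.04 → round up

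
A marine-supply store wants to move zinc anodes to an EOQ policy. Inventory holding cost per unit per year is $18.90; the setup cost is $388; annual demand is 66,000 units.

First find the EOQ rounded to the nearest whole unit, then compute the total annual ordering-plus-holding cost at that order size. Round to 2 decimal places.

$31,112.42

Optimal lot size Q* = (2 × 66,000 × $388 / $18.9)^½ ≈ 1,646.16 → Q = 1,646 units
Annual ordering cost = (D/Q)·S = (66,000/1,646) × 388 = $15,557.72
Annual holding cost  = (Q/2)·H = (1,646/2) × 18.9 = $15,554.70
Total = $15,557.72 + $15,554.70 = $31,112.42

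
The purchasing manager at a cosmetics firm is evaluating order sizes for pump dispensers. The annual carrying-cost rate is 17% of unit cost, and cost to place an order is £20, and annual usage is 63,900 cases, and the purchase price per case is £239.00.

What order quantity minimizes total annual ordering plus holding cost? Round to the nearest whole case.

251 cases

Carrying cost H = £239 × 17% = £40.6300/case/yr
Optimal lot size Q* = (2 × 63,900 × £20 / £40.63)^½ ≈ 250.82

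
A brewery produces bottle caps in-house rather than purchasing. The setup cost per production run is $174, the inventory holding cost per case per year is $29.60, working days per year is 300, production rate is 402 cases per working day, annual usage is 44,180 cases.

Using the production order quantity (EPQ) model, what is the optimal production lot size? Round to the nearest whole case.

Daily demand d = 44,180/300 = 147.267; p = 402; 1 − d/p = 0.63367
EPQ = √(2DS / (H(1 − d/p)))
    = √(2 × 44,180 × 174 / (29.6 × 0.63367)) ≈ 905.37

905 cases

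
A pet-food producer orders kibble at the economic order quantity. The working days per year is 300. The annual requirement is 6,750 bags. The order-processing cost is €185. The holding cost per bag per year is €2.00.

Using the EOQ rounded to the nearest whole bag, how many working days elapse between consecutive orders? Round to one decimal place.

49.6 days

2DS/H = 2·6,750·185/2 = 1,248,750.00
EOQ = √1,248,750.00 ≈ 1,117.47 → Q = 1,117 bags
Cycle time = (working days × Q)/D = (300 × 1,117) / 6,750 = 49.644 days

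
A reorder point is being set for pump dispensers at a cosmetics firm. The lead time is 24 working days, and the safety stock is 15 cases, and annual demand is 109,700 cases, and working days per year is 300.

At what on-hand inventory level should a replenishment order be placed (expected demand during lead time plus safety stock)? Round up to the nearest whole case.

8,791 cases

Daily demand d = 109,700 / 300 = 365.667 cases/day
Demand during lead time = 365.667 × 24 = 8,776.00
Reorder point = 8,776.00 + 15 = 8,791.00 → round up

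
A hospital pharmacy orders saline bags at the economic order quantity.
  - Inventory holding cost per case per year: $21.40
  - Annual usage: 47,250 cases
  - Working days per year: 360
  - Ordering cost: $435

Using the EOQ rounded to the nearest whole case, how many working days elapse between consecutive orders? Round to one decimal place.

10.6 days

Q* = √(2·D·S / H) = √(2·47,250·435 / 21.4) = √1,920,911.2 ≈ 1,385.97 → Q = 1,386 cases
Cycle time = (working days × Q)/D = (360 × 1,386) / 47,250 = 10.560 days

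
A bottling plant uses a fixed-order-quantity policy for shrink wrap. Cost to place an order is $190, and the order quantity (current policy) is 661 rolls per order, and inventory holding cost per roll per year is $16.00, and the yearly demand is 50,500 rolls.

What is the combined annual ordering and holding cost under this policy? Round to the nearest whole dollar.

$19,804

Annual ordering cost = (D/Q)·S = (50,500/661) × 190 = $14,515.89
Annual holding cost  = (Q/2)·H = (661/2) × 16 = $5,288.00
Total = $14,515.89 + $5,288.00 = $19,803.89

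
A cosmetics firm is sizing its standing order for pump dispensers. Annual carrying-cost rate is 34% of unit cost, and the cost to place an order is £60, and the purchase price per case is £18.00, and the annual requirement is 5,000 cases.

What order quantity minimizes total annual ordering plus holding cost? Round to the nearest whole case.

Holding cost per case per year: H = 34% × £18 = £6.1200
Optimal lot size Q* = (2 × 5,000 × £60 / £6.12)^½ ≈ 313.11

313 cases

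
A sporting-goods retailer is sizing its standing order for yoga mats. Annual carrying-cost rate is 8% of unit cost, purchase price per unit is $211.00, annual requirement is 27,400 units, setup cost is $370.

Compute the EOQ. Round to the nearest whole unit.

1,096 units

Carrying cost H = $211 × 8% = $16.8800/unit/yr
Optimal lot size Q* = (2 × 27,400 × $370 / $16.88)^½ ≈ 1,095.99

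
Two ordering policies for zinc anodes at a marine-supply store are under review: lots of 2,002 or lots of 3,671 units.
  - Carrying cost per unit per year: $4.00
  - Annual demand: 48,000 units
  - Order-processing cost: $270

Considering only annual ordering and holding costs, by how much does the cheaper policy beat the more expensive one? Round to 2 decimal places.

$394.85

Annual cost at Q: ordering D·S/Q plus holding Q·H/2.
TC(2,002) = (48,000/2,002)×270 + (2,002/2)×4 = $10,477.53
TC(3,671) = (48,000/3,671)×270 + (3,671/2)×4 = $10,872.37
Cheaper: Q = 2,002.  Difference = $394.85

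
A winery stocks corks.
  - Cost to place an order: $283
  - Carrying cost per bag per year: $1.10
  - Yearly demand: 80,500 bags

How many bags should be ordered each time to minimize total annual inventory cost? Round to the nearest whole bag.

Optimal lot size Q* = (2 × 80,500 × $283 / $1.1)^½ ≈ 6,435.91

6,436 bags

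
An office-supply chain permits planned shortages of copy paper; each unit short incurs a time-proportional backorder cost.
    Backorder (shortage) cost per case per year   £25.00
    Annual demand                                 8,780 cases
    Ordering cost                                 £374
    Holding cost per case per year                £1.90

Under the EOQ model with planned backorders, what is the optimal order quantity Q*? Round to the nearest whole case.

1,929 cases

Basic EOQ = √(2·8,780·374/1.9) = 1,859.179
Backorder adjustment √((H+b)/b) = √((1.9+25)/25) = 1.0373
Q* = 1,859.179 × 1.0373 ≈ 1,928.53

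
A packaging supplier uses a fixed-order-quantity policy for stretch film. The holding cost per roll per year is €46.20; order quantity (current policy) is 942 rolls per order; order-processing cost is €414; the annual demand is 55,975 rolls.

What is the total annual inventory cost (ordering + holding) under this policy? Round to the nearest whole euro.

Ordering: D/Q × S = 55,975/942 × €414 = €24,600.48
Holding:  Q/2 × H = 942/2 × €46.2 = €21,760.20
Total = €24,600.48 + €21,760.20 = €46,360.68

€46,361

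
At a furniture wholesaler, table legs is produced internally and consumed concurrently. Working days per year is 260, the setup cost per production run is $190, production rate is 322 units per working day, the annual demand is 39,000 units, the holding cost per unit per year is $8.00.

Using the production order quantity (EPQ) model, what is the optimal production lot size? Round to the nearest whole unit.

1,862 units

Daily demand d = 39,000/260 = 150.000; p = 322; 1 − d/p = 0.53416
EPQ = √(2DS / (H(1 − d/p)))
    = √(2 × 39,000 × 190 / (8 × 0.53416)) ≈ 1,862.27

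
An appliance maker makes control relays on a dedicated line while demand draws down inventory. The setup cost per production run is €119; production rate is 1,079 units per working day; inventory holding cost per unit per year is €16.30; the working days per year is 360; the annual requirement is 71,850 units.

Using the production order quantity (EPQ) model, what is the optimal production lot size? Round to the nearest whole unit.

1,135 units

d = 71,850/360 = 199.5833 units/day;  effective holding cost H(1 − d/p) = 16.3·(1 − 199.5833/1079) = 13.28498
Q* = √(2DS / H_eff) = √(2·71,850·119 / 13.28498) ≈ 1,134.54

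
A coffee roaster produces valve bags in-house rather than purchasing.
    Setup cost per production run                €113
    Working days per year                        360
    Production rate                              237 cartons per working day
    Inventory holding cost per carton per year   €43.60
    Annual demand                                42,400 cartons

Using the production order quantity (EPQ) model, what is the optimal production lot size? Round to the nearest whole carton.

661 cartons

Daily demand d = 42,400/360 = 117.778; p = 237; 1 − d/p = 0.50305
EPQ = √(2DS / (H(1 − d/p)))
    = √(2 × 42,400 × 113 / (43.6 × 0.50305)) ≈ 660.98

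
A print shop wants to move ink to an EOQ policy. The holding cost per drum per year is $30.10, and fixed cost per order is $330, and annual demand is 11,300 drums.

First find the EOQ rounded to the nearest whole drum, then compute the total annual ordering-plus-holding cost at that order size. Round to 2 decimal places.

$14,982.85

2DS/H = 2·11,300·330/30.1 = 247,774.09
EOQ = √247,774.09 ≈ 497.77 → Q = 498 drums
Ordering: D/Q × S = 11,300/498 × $330 = $7,487.95
Holding:  Q/2 × H = 498/2 × $30.1 = $7,494.90
Total = $7,487.95 + $7,494.90 = $14,982.85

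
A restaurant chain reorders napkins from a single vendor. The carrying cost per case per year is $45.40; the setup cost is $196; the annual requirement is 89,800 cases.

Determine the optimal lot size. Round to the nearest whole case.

881 cases

2DS/H = 2·89,800·196/45.4 = 775,365.64
EOQ = √775,365.64 ≈ 880.55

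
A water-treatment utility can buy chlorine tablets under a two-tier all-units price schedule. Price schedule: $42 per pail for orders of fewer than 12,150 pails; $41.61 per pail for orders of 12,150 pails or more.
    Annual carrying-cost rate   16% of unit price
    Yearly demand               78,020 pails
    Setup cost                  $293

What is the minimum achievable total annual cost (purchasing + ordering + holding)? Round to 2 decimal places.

H₁ = 16%×$42 = $6.7200;  H₂ = 16%×$41.61 = $6.6576
EOQ₁ = √(2×78,020×293/6.7200) = 2,608.36  (< 12,150, feasible at tier 1)
EOQ₂ = √(2×78,020×293/6.6576) = 2,620.55  (< 12,150 → use Q = 12,150 at tier-2 price)
TC(tier 1 (EOQ₁), Q≈2,608.4) = $3,294,368.16
TC(tier 2, Q≈12,150.0) = $3,288,738.59
Minimum at tier 2: $3,288,738.59

$3,288,738.59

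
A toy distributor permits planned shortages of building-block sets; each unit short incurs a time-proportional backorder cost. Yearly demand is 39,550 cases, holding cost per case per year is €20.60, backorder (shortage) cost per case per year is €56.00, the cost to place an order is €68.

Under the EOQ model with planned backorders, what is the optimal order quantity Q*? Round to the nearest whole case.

Basic EOQ = √(2·39,550·68/20.6) = 510.986
Backorder adjustment √((H+b)/b) = √((20.6+56)/56) = 1.1696
Q* = 510.986 × 1.1696 ≈ 597.63

598 cases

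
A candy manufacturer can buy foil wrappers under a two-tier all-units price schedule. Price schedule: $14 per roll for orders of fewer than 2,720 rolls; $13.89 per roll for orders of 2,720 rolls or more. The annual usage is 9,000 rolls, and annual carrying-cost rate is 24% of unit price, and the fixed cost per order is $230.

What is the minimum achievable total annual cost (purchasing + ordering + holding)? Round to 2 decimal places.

$129,729.66

H₁ = 24%×$14 = $3.3600;  H₂ = 24%×$13.89 = $3.3336
EOQ₁ = √(2×9,000×230/3.3600) = 1,110.02  (< 2,720, feasible at tier 1)
EOQ₂ = √(2×9,000×230/3.3336) = 1,114.41  (< 2,720 → use Q = 2,720 at tier-2 price)
TC(tier 1 (EOQ₁), Q≈1,110.0) = $129,729.66
TC(tier 2, Q≈2,720.0) = $130,304.73
Minimum at tier 1 (EOQ₁): $129,729.66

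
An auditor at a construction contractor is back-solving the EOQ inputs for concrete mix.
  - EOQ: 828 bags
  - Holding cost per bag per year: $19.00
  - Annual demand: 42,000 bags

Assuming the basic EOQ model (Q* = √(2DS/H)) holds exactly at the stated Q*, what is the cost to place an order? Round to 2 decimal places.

EOQ relation: Q² = 2DS/H, so rearrange for the unknown.
S = Q²H / (2D) = 828² × 19 / (2 × 42,000) = 155.0726

$155.07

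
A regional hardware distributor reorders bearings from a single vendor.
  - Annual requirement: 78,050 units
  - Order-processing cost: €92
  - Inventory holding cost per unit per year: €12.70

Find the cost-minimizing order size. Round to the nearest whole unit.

EOQ = √(2DS/H) = √(2 × 78,050 × 92 / 12.7)
    = √(1,130,803.15) ≈ 1,063.39

1,063 units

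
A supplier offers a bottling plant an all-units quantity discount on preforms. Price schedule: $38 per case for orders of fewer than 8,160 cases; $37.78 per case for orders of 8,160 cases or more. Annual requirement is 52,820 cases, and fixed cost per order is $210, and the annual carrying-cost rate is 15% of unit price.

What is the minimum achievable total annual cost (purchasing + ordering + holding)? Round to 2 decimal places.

H₁ = 15%×$38 = $5.7000;  H₂ = 15%×$37.78 = $5.6670
EOQ₁ = √(2×52,820×210/5.7000) = 1,972.82  (< 8,160, feasible at tier 1)
EOQ₂ = √(2×52,820×210/5.6670) = 1,978.55  (< 8,160 → use Q = 8,160 at tier-2 price)
TC(tier 1 (EOQ₁), Q≈1,972.8) = $2,018,405.05
TC(tier 2, Q≈8,160.0) = $2,020,020.30
Minimum at tier 1 (EOQ₁): $2,018,405.05

$2,018,405.05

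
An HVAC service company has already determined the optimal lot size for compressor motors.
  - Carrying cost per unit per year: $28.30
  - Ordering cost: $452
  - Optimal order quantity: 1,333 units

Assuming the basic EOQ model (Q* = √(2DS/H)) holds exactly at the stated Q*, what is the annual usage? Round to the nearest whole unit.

55,626 units per year

From Q* = √(2DS/H) ⇒ Q*² = 2DS/H.
D = Q²H / (2S) = 1,333² × 28.3 / (2 × 452) = 55,626.06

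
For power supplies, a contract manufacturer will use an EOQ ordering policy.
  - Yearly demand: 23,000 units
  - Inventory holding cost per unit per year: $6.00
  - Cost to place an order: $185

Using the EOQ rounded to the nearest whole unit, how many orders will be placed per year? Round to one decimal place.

2DS/H = 2·23,000·185/6 = 1,418,333.33
EOQ = √1,418,333.33 ≈ 1,190.94 → Q = 1,191
Orders per year = D/Q = 23,000 / 1,191 = 19.312

19.3 orders per year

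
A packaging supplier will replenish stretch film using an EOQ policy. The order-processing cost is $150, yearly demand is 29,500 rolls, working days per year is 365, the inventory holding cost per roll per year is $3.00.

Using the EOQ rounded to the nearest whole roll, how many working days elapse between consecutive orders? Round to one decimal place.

21.3 days

Optimal lot size Q* = (2 × 29,500 × $150 / $3)^½ ≈ 1,717.56 → Q = 1,718 rolls
Days between orders = 365 / (D/Q) = 365 / 17.171 ≈ 21.257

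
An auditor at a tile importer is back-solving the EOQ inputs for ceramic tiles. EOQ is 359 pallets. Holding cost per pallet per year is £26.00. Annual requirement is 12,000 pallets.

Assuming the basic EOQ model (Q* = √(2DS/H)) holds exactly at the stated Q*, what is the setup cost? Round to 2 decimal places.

£139.62

Since Q* = (2DS/H)^½, squaring gives Q*²·H = 2DS.
S = Q²H / (2D) = 359² × 26 / (2 × 12,000) = 139.6211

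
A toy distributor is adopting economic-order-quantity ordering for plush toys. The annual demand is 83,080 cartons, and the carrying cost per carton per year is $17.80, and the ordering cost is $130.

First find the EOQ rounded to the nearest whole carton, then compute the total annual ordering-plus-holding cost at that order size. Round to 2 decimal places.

Q* = √(2·D·S / H) = √(2·83,080·130 / 17.8) = √1,213,528.1 ≈ 1,101.60 → Q = 1,102 cartons
Orders/yr = 83,080/1,102 = 75.390; ordering cost = 75.390 × $130 = $9,800.73
Average inventory = 1,102/2 = 551; holding cost = 551 × $17.8 = $9,807.80
Total = $9,800.73 + $9,807.80 = $19,608.53

$19,608.53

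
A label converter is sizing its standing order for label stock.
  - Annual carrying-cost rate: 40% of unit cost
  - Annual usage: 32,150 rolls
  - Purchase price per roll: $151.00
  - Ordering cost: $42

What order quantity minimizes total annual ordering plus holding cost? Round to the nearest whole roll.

H = i·C = 0.4 × $151 = $60.4000 per roll-year
Optimal lot size Q* = (2 × 32,150 × $42 / $60.4)^½ ≈ 211.45

211 rolls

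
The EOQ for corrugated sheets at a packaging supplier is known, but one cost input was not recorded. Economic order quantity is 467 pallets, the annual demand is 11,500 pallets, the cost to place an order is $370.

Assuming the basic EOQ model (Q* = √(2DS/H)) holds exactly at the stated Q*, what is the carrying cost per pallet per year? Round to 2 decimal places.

Since Q* = (2DS/H)^½, squaring gives Q*²·H = 2DS.
H = 2DS / Q² = 2 × 11,500 × 370 / 467² = 39.0208

$39.02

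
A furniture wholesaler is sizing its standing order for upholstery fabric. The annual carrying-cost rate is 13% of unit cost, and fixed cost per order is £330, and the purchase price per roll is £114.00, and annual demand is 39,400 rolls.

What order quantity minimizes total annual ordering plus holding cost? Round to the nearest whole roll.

1,325 rolls

Holding cost per roll per year: H = 13% × £114 = £14.8200
EOQ = √(2DS/H) = √(2 × 39,400 × 330 / 14.82)
    = √(1,754,655.87) ≈ 1,324.63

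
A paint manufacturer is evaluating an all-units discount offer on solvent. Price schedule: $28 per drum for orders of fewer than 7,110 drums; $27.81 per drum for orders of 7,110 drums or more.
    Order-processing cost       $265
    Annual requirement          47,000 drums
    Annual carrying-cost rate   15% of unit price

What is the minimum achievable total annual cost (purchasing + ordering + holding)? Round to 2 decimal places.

$1,323,651.44

H₁ = 15%×$28 = $4.2000;  H₂ = 15%×$27.81 = $4.1715
EOQ₁ = √(2×47,000×265/4.2000) = 2,435.35  (< 7,110, feasible at tier 1)
EOQ₂ = √(2×47,000×265/4.1715) = 2,443.66  (< 7,110 → use Q = 7,110 at tier-2 price)
TC(tier 1 (EOQ₁), Q≈2,435.4) = $1,326,228.49
TC(tier 2, Q≈7,110.0) = $1,323,651.44
Minimum at tier 2: $1,323,651.44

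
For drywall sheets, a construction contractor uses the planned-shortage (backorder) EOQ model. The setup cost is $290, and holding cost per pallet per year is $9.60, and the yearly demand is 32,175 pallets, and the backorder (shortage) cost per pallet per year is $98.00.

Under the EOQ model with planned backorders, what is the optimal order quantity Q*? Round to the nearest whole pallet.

Basic EOQ = √(2·32,175·290/9.6) = 1,394.240
Backorder adjustment √((H+b)/b) = √((9.6+98)/98) = 1.0478
Q* = 1,394.240 × 1.0478 ≈ 1,460.93

1,461 pallets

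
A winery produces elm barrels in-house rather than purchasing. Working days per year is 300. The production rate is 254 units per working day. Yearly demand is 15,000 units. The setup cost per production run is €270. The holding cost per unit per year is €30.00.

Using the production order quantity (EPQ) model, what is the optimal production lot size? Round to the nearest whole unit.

580 units

d = 15,000/300 = 50.0000 units/day;  effective holding cost H(1 − d/p) = 30·(1 − 50.0000/254) = 24.09449
Q* = √(2DS / H_eff) = √(2·15,000·270 / 24.09449) ≈ 579.81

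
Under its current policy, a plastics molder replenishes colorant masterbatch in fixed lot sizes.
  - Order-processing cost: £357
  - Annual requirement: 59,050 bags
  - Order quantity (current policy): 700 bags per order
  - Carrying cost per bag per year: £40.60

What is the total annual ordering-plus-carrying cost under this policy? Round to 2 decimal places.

Orders/yr = 59,050/700 = 84.357; ordering cost = 84.357 × £357 = £30,115.50
Average inventory = 700/2 = 350; holding cost = 350 × £40.6 = £14,210.00
Total = £30,115.50 + £14,210.00 = £44,325.50

£44,325.50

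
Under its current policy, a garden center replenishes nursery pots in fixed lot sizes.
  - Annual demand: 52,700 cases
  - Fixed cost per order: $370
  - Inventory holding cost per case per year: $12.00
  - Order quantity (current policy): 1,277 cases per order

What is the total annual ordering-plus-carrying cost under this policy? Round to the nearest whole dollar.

$22,931

Ordering: D/Q × S = 52,700/1,277 × $370 = $15,269.38
Holding:  Q/2 × H = 1,277/2 × $12 = $7,662.00
Total = $15,269.38 + $7,662.00 = $22,931.38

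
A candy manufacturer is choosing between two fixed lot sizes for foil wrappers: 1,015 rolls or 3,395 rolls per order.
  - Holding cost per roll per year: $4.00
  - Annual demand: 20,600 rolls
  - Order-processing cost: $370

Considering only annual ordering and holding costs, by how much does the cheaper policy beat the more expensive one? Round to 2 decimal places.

$504.29

TC(Q) = (D/Q)S + (Q/2)H
TC(1,015) = (20,600/1,015)×370 + (1,015/2)×4 = $9,539.36
TC(3,395) = (20,600/3,395)×370 + (3,395/2)×4 = $9,035.07
Cheaper: Q = 3,395.  Difference = $504.29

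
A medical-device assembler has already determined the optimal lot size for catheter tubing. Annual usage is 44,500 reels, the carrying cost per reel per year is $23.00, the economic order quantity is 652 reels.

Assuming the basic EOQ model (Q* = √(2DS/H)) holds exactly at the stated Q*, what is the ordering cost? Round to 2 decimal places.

Since Q* = (2DS/H)^½, squaring gives Q*²·H = 2DS.
S = Q²H / (2D) = 652² × 23 / (2 × 44,500) = 109.8583

$109.86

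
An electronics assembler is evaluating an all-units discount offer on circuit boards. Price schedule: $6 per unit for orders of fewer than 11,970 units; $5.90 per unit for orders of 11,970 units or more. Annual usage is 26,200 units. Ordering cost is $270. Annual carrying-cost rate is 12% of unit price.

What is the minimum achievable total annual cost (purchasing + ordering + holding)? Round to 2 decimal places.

$159,408.36

H₁ = 12%×$6 = $0.7200;  H₂ = 12%×$5.90 = $0.7080
EOQ₁ = √(2×26,200×270/0.7200) = 4,432.83  (< 11,970, feasible at tier 1)
EOQ₂ = √(2×26,200×270/0.7080) = 4,470.24  (< 11,970 → use Q = 11,970 at tier-2 price)
TC(tier 1 (EOQ₁), Q≈4,432.8) = $160,391.64
TC(tier 2, Q≈11,970.0) = $159,408.36
Minimum at tier 2: $159,408.36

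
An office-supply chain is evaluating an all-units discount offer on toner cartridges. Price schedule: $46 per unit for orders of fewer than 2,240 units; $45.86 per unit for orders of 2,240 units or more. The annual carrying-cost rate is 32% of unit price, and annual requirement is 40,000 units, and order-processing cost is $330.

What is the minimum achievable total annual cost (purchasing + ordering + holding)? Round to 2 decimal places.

$1,856,729.08

H₁ = 32%×$46 = $14.7200;  H₂ = 32%×$45.86 = $14.6752
EOQ₁ = √(2×40,000×330/14.7200) = 1,339.21  (< 2,240, feasible at tier 1)
EOQ₂ = √(2×40,000×330/14.6752) = 1,341.25  (< 2,240 → use Q = 2,240 at tier-2 price)
TC(tier 1 (EOQ₁), Q≈1,339.2) = $1,859,713.14
TC(tier 2, Q≈2,240.0) = $1,856,729.08
Minimum at tier 2: $1,856,729.08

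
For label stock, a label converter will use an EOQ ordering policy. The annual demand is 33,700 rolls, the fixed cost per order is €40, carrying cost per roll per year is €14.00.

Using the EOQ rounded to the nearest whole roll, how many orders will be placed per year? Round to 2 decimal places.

Optimal lot size Q* = (2 × 33,700 × €40 / €14)^½ ≈ 438.83 → Q = 439
Orders per year = D/Q = 33,700 / 439 = 76.765

76.77 orders per year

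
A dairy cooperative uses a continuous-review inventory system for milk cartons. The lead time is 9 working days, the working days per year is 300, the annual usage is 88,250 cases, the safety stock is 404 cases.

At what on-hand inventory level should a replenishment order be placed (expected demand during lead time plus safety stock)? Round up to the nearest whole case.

Daily demand d = 88,250 / 300 = 294.167 cases/day
Demand during lead time = 294.167 × 9 = 2,647.50
Reorder point = 2,647.50 + 404 = 3,051.50 → round up

3,052 cases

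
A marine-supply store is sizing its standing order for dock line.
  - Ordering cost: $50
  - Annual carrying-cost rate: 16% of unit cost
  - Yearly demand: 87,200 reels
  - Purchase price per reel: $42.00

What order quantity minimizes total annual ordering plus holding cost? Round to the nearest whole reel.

Holding cost per reel per year: H = 16% × $42 = $6.7200
EOQ = √(2DS/H) = √(2 × 87,200 × 50 / 6.72)
    = √(1,297,619.05) ≈ 1,139.13

1,139 reels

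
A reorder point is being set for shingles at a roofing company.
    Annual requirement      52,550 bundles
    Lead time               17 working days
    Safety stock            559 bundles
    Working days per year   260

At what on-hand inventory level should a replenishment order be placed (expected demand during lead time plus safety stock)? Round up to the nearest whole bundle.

3,995 bundles

Daily demand d = 52,550 / 260 = 202.115 bundles/day
Demand during lead time = 202.115 × 17 = 3,435.96
Reorder point = 3,435.96 + 559 = 3,994.96 → round up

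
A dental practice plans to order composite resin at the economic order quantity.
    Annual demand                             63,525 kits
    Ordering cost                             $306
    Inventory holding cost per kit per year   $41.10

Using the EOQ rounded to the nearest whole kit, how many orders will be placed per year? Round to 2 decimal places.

65.29 orders per year

EOQ = √(2DS/H) = √(2 × 63,525 × 306 / 41.1)
    = √(945,919.71) ≈ 972.58 → Q = 973
Orders per year = D/Q = 63,525 / 973 = 65.288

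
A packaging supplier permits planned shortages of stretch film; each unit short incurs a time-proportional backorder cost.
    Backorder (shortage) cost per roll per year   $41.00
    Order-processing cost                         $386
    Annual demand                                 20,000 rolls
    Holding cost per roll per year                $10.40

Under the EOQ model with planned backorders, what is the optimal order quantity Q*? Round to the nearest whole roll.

1,364 rolls

Basic EOQ = √(2·20,000·386/10.4) = 1,218.448
Backorder adjustment √((H+b)/b) = √((10.4+41)/41) = 1.1197
Q* = 1,218.448 × 1.1197 ≈ 1,364.26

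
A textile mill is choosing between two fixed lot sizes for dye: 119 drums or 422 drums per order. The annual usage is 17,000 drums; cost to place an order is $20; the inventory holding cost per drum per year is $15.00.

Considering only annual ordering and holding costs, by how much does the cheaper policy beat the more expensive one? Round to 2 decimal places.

Annual cost at Q: ordering D·S/Q plus holding Q·H/2.
TC(119) = (17,000/119)×20 + (119/2)×15 = $3,749.64
TC(422) = (17,000/422)×20 + (422/2)×15 = $3,970.69
Cheaper: Q = 119.  Difference = $221.04

$221.04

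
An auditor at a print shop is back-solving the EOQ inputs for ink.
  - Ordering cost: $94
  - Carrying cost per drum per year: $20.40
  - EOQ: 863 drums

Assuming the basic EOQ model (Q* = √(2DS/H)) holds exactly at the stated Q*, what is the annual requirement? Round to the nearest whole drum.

Since Q* = (2DS/H)^½, squaring gives Q*²·H = 2DS.
D = Q²H / (2S) = 863² × 20.4 / (2 × 94) = 80,815.36

80,815 drums per year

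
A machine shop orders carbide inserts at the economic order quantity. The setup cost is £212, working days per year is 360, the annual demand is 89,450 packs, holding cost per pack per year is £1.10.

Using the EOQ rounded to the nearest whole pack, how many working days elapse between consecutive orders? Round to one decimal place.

23.6 days

Q* = √(2·D·S / H) = √(2·89,450·212 / 1.1) = √34,478,909.1 ≈ 5,871.87 → Q = 5,872 packs
Days between orders = 360 / (D/Q) = 360 / 15.233 ≈ 23.632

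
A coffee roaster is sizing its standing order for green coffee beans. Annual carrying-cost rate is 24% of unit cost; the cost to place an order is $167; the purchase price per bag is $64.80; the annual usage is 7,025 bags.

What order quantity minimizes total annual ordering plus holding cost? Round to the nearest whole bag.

388 bags

Carrying cost H = $64.8 × 24% = $15.5520/bag/yr
Optimal lot size Q* = (2 × 7,025 × $167 / $15.552)^½ ≈ 388.42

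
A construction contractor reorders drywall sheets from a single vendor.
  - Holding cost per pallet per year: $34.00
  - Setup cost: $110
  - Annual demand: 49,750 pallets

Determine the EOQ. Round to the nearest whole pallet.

2DS/H = 2·49,750·110/34 = 321,911.76
EOQ = √321,911.76 ≈ 567.37

567 pallets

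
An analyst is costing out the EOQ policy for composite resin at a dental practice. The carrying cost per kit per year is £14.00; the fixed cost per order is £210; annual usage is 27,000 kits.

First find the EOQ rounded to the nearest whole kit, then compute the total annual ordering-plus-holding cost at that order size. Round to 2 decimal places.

£12,600.00

Optimal lot size Q* = (2 × 27,000 × £210 / £14)^½ ≈ 900.00 → Q = 900 kits
Ordering: D/Q × S = 27,000/900 × £210 = £6,300.00
Holding:  Q/2 × H = 900/2 × £14 = £6,300.00
Total = £6,300.00 + £6,300.00 = £12,600.00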